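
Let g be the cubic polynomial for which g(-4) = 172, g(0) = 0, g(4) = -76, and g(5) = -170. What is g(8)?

Write g(s) = as^3 + bs^2 + cs + d. Substituting each data point gives a linear system:
  -64a + 16b - 4c + d = 172
  d = 0
  64a + 16b + 4c + d = -76
  125a + 25b + 5c + d = -170
Solving the system yields a = -2, b = 3, c = 1, d = 0.
So g(s) = -2s^3 + 3s^2 + s.
Then g(8) = -824.

-824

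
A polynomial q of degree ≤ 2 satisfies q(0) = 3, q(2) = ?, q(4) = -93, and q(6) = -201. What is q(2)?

The 3 known points determine the degree-2 polynomial uniquely.
Write q(x) = ax^2 + bx + c. Substituting each data point gives a linear system:
  c = 3
  16a + 4b + c = -93
  36a + 6b + c = -201
Solving the system yields a = -5, b = -4, c = 3.
So q(x) = -5x^2 - 4x + 3.
Then q(2) = -25.

-25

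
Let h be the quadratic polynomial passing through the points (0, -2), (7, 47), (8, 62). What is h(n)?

Write h(n) = an^2 + bn + c. Substituting each data point gives a linear system:
  c = -2
  49a + 7b + c = 47
  64a + 8b + c = 62
Solving the system yields a = 1, b = 0, c = -2.
So h(n) = n^2 - 2.
Check: h(0) = -2. ✓

h(n) = n^2 - 2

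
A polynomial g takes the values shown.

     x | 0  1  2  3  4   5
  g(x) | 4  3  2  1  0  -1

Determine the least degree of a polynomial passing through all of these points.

Forward differences of the values at x = 0, 1, 2, 3, 4, 5:
  g  : 4  3  2  1  0  -1
  Δ  : -1  -1  -1  -1  -1
  Δ^2: 0  0  0  0
  Δ^3: 0  0  0
  Δ^4: 0  0
  Δ^5: 0
The first differences are constant (-1) and nonzero, while all higher differences vanish, so the minimal degree is 1.

1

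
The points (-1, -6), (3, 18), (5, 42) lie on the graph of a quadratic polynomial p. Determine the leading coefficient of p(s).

Write p(s) = as^2 + bs + c. Substituting each data point gives a linear system:
  a - b + c = -6
  9a + 3b + c = 18
  25a + 5b + c = 42
Solving the system yields a = 1, b = 4, c = -3.
So p(s) = s² + 4s - 3.
The leading coefficient is 1.

1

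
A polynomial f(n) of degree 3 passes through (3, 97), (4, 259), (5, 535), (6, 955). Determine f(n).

Using the Lagrange interpolation formula with nodes 3, 4, 5, 6:
  L_0(n) = (n - 4)(n - 5)(n - 6) / -6
  L_1(n) = (n - 3)(n - 5)(n - 6) / 2
  L_2(n) = (n - 3)(n - 4)(n - 6) / -2
  L_3(n) = (n - 3)(n - 4)(n - 5) / 6
Then f(n) = 97·L_0(n) + 259·L_1(n) + 535·L_2(n) + 955·L_3(n).
Expanding and collecting terms gives f(n) = 5n^3 - 3n^2 - 2n - 5.
Check: f(3) = 97. ✓

f(n) = 5n^3 - 3n^2 - 2n - 5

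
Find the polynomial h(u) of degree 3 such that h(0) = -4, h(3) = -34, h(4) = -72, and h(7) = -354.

Write h(u) = au^3 + bu^2 + cu + d. Substituting each data point gives a linear system:
  d = -4
  27a + 9b + 3c + d = -34
  64a + 16b + 4c + d = -72
  343a + 49b + 7c + d = -354
Solving the system yields a = -1, b = 0, c = -1, d = -4.
So h(u) = -u^3 - u - 4.
Check: h(0) = -4. ✓

h(u) = -u^3 - u - 4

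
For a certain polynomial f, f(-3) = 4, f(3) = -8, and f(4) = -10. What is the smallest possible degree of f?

Divided differences on the nodes -3, 3, 4:
  order 0: 4  -8  -10
  order 1: -2  -2
  order 2: 0
The order-1 divided differences are all -2 (nonzero) and every higher order vanishes, so the data lies on a polynomial of degree exactly 1.

1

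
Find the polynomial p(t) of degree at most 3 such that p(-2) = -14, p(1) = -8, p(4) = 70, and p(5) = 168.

Using the Lagrange interpolation formula with nodes -2, 1, 4, 5:
  L_0(t) = (t - 1)(t - 4)(t - 5) / -126
  L_1(t) = (t + 2)(t - 4)(t - 5) / 36
  L_2(t) = (t + 2)(t - 1)(t - 5) / -18
  L_3(t) = (t + 2)(t - 1)(t - 4) / 28
Then p(t) = -14·L_0(t) - 8·L_1(t) + 70·L_2(t) + 168·L_3(t).
Expanding and collecting terms gives p(t) = 2t^3 - 2t^2 - 6t - 2.
Check: p(1) = -8. ✓

p(t) = 2t^3 - 2t^2 - 6t - 2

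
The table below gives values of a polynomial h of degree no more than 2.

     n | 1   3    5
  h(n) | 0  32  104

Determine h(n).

h(n) = 5n^2 - 4n - 1

Using the Lagrange interpolation formula with nodes 1, 3, 5:
  L_0(n) = (n - 3)(n - 5) / 8
  L_1(n) = (n - 1)(n - 5) / -4
  L_2(n) = (n - 1)(n - 3) / 8
Then h(n) = 0·L_0(n) + 32·L_1(n) + 104·L_2(n).
Expanding and collecting terms gives h(n) = 5n² - 4n - 1.
Check: h(5) = 104. ✓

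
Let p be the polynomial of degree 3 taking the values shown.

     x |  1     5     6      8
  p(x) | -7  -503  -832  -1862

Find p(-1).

1

Write p(x) = ax^3 + bx^2 + cx + d. Substituting each data point gives a linear system:
  a + b + c + d = -7
  125a + 25b + 5c + d = -503
  216a + 36b + 6c + d = -832
  512a + 64b + 8c + d = -1862
Solving the system yields a = -3, b = -5, c = -1, d = 2.
So p(x) = -3x^3 - 5x^2 - x + 2.
Then p(-1) = 1.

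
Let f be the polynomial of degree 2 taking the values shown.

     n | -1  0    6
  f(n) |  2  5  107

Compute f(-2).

3

Write f(n) = an^2 + bn + c. Substituting each data point gives a linear system:
  a - b + c = 2
  c = 5
  36a + 6b + c = 107
Solving the system yields a = 2, b = 5, c = 5.
So f(n) = 2n^2 + 5n + 5.
Then f(-2) = 3.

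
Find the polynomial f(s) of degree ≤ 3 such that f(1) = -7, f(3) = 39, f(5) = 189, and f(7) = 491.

f(s) = s^3 + 4s^2 - 6s - 6

Using the Lagrange interpolation formula with nodes 1, 3, 5, 7:
  L_0(s) = (s - 3)(s - 5)(s - 7) / -48
  L_1(s) = (s - 1)(s - 5)(s - 7) / 16
  L_2(s) = (s - 1)(s - 3)(s - 7) / -16
  L_3(s) = (s - 1)(s - 3)(s - 5) / 48
Then f(s) = -7·L_0(s) + 39·L_1(s) + 189·L_2(s) + 491·L_3(s).
Expanding and collecting terms gives f(s) = s^3 + 4s^2 - 6s - 6.
Check: f(1) = -7. ✓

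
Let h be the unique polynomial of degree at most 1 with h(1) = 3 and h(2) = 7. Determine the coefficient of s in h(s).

Write h(s) = as + b. Substituting each data point gives a linear system:
  a + b = 3
  2a + b = 7
Solving the system yields a = 4, b = -1.
So h(s) = 4s - 1.
The leading coefficient is 4.

4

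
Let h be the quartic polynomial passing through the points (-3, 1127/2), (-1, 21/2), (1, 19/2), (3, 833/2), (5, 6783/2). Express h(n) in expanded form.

Using the Lagrange interpolation formula with nodes -3, -1, 1, 3, 5:
  L_0(n) = (n + 1)(n - 1)(n - 3)(n - 5) / 384
  L_1(n) = (n + 3)(n - 1)(n - 3)(n - 5) / -96
  L_2(n) = (n + 3)(n + 1)(n - 3)(n - 5) / 64
  L_3(n) = (n + 3)(n + 1)(n - 1)(n - 5) / -96
  L_4(n) = (n + 3)(n + 1)(n - 1)(n - 3) / 384
Then h(n) = 1127/2·L_0(n) + 21/2·L_1(n) + 19/2·L_2(n) + 833/2·L_3(n) + 6783/2·L_4(n).
Expanding and collecting terms gives h(n) = 6n^4 - 3n^3 + (5/2)n + 4.
Check: h(-1) = 21/2. ✓

h(n) = 6n^4 - 3n^3 + (5/2)n + 4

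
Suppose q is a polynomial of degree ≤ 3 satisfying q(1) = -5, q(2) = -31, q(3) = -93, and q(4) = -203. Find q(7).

Using the Lagrange interpolation formula with nodes 1, 2, 3, 4:
  L_0(u) = (u - 2)(u - 3)(u - 4) / -6
  L_1(u) = (u - 1)(u - 3)(u - 4) / 2
  L_2(u) = (u - 1)(u - 2)(u - 4) / -2
  L_3(u) = (u - 1)(u - 2)(u - 3) / 6
Then q(u) = -5·L_0(u) - 31·L_1(u) - 93·L_2(u) - 203·L_3(u).
Expanding and collecting terms gives q(u) = -2u³ - 6u² + 6u - 3.
Evaluating at u = 7: q(7) = -941.

-941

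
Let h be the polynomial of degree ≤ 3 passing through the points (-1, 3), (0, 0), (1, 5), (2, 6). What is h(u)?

h(u) = -2u^3 + 4u^2 + 3u

Write h(u) = au^3 + bu^2 + cu + d. Substituting each data point gives a linear system:
  -a + b - c + d = 3
  d = 0
  a + b + c + d = 5
  8a + 4b + 2c + d = 6
Solving the system yields a = -2, b = 4, c = 3, d = 0.
So h(u) = -2u^3 + 4u^2 + 3u.
Check: h(2) = 6. ✓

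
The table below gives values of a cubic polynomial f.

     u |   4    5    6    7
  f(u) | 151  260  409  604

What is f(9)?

1156

Write f(u) = au^3 + bu^2 + cu + d. Substituting each data point gives a linear system:
  64a + 16b + 4c + d = 151
  125a + 25b + 5c + d = 260
  216a + 36b + 6c + d = 409
  343a + 49b + 7c + d = 604
Solving the system yields a = 1, b = 5, c = 3, d = -5.
So f(u) = u^3 + 5u^2 + 3u - 5.
Then f(9) = 1156.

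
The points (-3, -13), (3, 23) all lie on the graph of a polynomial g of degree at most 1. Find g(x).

Write g(x) = ax + b. Substituting each data point gives a linear system:
  -3a + b = -13
  3a + b = 23
Solving the system yields a = 6, b = 5.
So g(x) = 6x + 5.
Check: g(-3) = -13. ✓

g(x) = 6x + 5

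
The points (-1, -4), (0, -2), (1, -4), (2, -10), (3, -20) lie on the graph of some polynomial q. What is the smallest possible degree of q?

2

Forward differences of the values at s = -1, 0, 1, 2, 3:
  q  : -4  -2  -4  -10  -20
  Δ  : 2  -2  -6  -10
  Δ^2: -4  -4  -4
  Δ^3: 0  0
  Δ^4: 0
The second differences are constant (-4) and nonzero, while all higher differences vanish, so the minimal degree is 2.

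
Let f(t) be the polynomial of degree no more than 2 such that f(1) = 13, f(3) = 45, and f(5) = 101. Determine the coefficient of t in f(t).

4

Write f(t) = at^2 + bt + c. Substituting each data point gives a linear system:
  a + b + c = 13
  9a + 3b + c = 45
  25a + 5b + c = 101
Solving the system yields a = 3, b = 4, c = 6.
So f(t) = 3t² + 4t + 6.
The coefficient of t is 4.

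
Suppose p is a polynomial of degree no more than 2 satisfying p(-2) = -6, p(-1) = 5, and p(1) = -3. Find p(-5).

Using the Lagrange interpolation formula with nodes -2, -1, 1:
  L_0(x) = (x + 1)(x - 1) / 3
  L_1(x) = (x + 2)(x - 1) / -2
  L_2(x) = (x + 2)(x + 1) / 6
Then p(x) = -6·L_0(x) + 5·L_1(x) - 3·L_2(x).
Expanding and collecting terms gives p(x) = -5x^2 - 4x + 6.
Evaluating at x = -5: p(-5) = -99.

-99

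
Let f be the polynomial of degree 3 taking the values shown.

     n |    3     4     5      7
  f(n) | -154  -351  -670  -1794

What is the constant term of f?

5

Write f(n) = an^3 + bn^2 + cn + d. Substituting each data point gives a linear system:
  27a + 9b + 3c + d = -154
  64a + 16b + 4c + d = -351
  125a + 25b + 5c + d = -670
  343a + 49b + 7c + d = -1794
Solving the system yields a = -5, b = -1, c = -5, d = 5.
So f(n) = -5n^3 - n^2 - 5n + 5.
The constant term is 5.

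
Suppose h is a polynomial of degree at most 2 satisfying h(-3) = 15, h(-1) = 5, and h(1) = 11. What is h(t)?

h(t) = 2t^2 + 3t + 6

Using the Lagrange interpolation formula with nodes -3, -1, 1:
  L_0(t) = (t + 1)(t - 1) / 8
  L_1(t) = (t + 3)(t - 1) / -4
  L_2(t) = (t + 3)(t + 1) / 8
Then h(t) = 15·L_0(t) + 5·L_1(t) + 11·L_2(t).
Expanding and collecting terms gives h(t) = 2t^2 + 3t + 6.
Check: h(-3) = 15. ✓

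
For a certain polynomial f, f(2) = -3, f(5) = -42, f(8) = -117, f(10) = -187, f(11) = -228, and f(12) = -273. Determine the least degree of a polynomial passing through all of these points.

2

Divided differences on the nodes 2, 5, 8, 10, 11, 12:
  order 0: -3  -42  -117  -187  -228  -273
  order 1: -13  -25  -35  -41  -45
  order 2: -2  -2  -2  -2
  order 3: 0  0  0
  order 4: 0  0
  order 5: 0
The order-2 divided differences are all -2 (nonzero) and every higher order vanishes, so the data lies on a polynomial of degree exactly 2.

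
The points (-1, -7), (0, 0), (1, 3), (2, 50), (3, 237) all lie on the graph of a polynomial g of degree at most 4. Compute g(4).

Using the Lagrange interpolation formula with nodes -1, 0, 1, 2, 3:
  L_0(s) = s(s - 1)(s - 2)(s - 3) / 24
  L_1(s) = (s + 1)(s - 1)(s - 2)(s - 3) / -6
  L_2(s) = (s + 1)s(s - 2)(s - 3) / 4
  L_3(s) = (s + 1)s(s - 1)(s - 3) / -6
  L_4(s) = (s + 1)s(s - 1)(s - 2) / 24
Then g(s) = -7·L_0(s) + 0·L_1(s) + 3·L_2(s) + 50·L_3(s) + 237·L_4(s).
Expanding and collecting terms gives g(s) = 2s⁴ + 4s³ - 4s² + s.
Evaluating at s = 4: g(4) = 708.

708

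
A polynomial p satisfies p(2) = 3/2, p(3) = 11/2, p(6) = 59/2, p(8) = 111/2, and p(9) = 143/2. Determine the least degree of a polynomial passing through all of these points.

2

Divided differences on the nodes 2, 3, 6, 8, 9:
  order 0: 3/2  11/2  59/2  111/2  143/2
  order 1: 4  8  13  16
  order 2: 1  1  1
  order 3: 0  0
  order 4: 0
The order-2 divided differences are all 1 (nonzero) and every higher order vanishes, so the data lies on a polynomial of degree exactly 2.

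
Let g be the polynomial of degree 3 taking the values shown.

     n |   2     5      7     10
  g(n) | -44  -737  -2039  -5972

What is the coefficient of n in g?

3

Write g(n) = an^3 + bn^2 + cn + d. Substituting each data point gives a linear system:
  8a + 4b + 2c + d = -44
  125a + 25b + 5c + d = -737
  343a + 49b + 7c + d = -2039
  1000a + 100b + 10c + d = -5972
Solving the system yields a = -6, b = 0, c = 3, d = -2.
So g(n) = -6n^3 + 3n - 2.
The coefficient of n is 3.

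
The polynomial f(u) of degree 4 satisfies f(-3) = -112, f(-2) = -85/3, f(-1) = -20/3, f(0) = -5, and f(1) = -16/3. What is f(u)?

Using the Lagrange interpolation formula with nodes -3, -2, -1, 0, 1:
  L_0(u) = (u + 2)(u + 1)u(u - 1) / 24
  L_1(u) = (u + 3)(u + 1)u(u - 1) / -6
  L_2(u) = (u + 3)(u + 2)u(u - 1) / 4
  L_3(u) = (u + 3)(u + 2)(u + 1)(u - 1) / -6
  L_4(u) = (u + 3)(u + 2)(u + 1)u / 24
Then f(u) = -112·L_0(u) - 85/3·L_1(u) - 20/3·L_2(u) - 5·L_3(u) - 16/3·L_4(u).
Expanding and collecting terms gives f(u) = -u^4 + u^3 - (1/3)u - 5.
Check: f(1) = -16/3. ✓

f(u) = -u^4 + u^3 - (1/3)u - 5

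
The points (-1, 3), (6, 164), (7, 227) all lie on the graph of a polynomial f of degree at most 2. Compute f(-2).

20

Write f(s) = as^2 + bs + c. Substituting each data point gives a linear system:
  a - b + c = 3
  36a + 6b + c = 164
  49a + 7b + c = 227
Solving the system yields a = 5, b = -2, c = -4.
So f(s) = 5s² - 2s - 4.
Then f(-2) = 20.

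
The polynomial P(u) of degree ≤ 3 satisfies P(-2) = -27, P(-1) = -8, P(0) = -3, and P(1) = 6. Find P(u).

Using the Lagrange interpolation formula with nodes -2, -1, 0, 1:
  L_0(u) = (u + 1)u(u - 1) / -6
  L_1(u) = (u + 2)u(u - 1) / 2
  L_2(u) = (u + 2)(u + 1)(u - 1) / -2
  L_3(u) = (u + 2)(u + 1)u / 6
Then P(u) = -27·L_0(u) - 8·L_1(u) - 3·L_2(u) + 6·L_3(u).
Expanding and collecting terms gives P(u) = 3u^3 + 2u^2 + 4u - 3.
Check: P(0) = -3. ✓

P(u) = 3u^3 + 2u^2 + 4u - 3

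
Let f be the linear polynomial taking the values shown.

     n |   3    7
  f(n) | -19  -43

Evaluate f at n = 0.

-1

Using the Lagrange interpolation formula with nodes 3, 7:
  L_0(n) = (n - 7) / -4
  L_1(n) = (n - 3) / 4
Then f(n) = -19·L_0(n) - 43·L_1(n).
Expanding and collecting terms gives f(n) = -6n - 1.
Evaluating at n = 0: f(0) = -1.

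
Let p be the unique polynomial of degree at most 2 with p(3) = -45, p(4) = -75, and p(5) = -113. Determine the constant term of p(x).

-3

Write p(x) = ax^2 + bx + c. Substituting each data point gives a linear system:
  9a + 3b + c = -45
  16a + 4b + c = -75
  25a + 5b + c = -113
Solving the system yields a = -4, b = -2, c = -3.
So p(x) = -4x^2 - 2x - 3.
The constant term is -3.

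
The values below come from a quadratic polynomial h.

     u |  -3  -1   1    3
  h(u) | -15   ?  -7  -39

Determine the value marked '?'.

On equispaced nodes a degree-2 polynomial has vanishing third forward difference, so
  - h(-3) + 3·h(-1) - 3·h(1) + h(3) = 0.
Substituting the known values and solving for h(-1):
  3·h(-1) = 3
  h(-1) = 1.

1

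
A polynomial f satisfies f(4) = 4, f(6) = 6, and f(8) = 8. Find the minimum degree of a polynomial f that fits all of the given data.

Forward differences of the values at u = 4, 6, 8:
  f  : 4  6  8
  Δ  : 2  2
  Δ^2: 0
The first differences are constant (2) and nonzero, while all higher differences vanish, so the minimal degree is 1.

1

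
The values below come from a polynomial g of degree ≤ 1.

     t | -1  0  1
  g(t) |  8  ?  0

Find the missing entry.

4

The 2 known points determine the degree-1 polynomial uniquely.
Write g(t) = at + b. Substituting each data point gives a linear system:
  -a + b = 8
  a + b = 0
Solving the system yields a = -4, b = 4.
So g(t) = -4t + 4.
Then g(0) = 4.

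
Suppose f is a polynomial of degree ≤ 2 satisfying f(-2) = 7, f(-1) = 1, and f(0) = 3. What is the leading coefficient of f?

4

Write f(u) = au^2 + bu + c. Substituting each data point gives a linear system:
  4a - 2b + c = 7
  a - b + c = 1
  c = 3
Solving the system yields a = 4, b = 6, c = 3.
So f(u) = 4u² + 6u + 3.
The leading coefficient is 4.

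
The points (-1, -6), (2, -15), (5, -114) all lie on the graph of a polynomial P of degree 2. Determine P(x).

Using the Lagrange interpolation formula with nodes -1, 2, 5:
  L_0(x) = (x - 2)(x - 5) / 18
  L_1(x) = (x + 1)(x - 5) / -9
  L_2(x) = (x + 1)(x - 2) / 18
Then P(x) = -6·L_0(x) - 15·L_1(x) - 114·L_2(x).
Expanding and collecting terms gives P(x) = -5x^2 + 2x + 1.
Check: P(-1) = -6. ✓

P(x) = -5x^2 + 2x + 1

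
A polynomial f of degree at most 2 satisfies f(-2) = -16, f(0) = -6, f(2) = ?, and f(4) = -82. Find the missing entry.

-28

On equispaced nodes a degree-2 polynomial has vanishing third forward difference, so
  - f(-2) + 3·f(0) - 3·f(2) + f(4) = 0.
Substituting the known values and solving for f(2):
  -3·f(2) = 84
  f(2) = -28.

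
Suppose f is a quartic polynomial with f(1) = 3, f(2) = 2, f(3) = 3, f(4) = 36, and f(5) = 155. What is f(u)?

Using the Lagrange interpolation formula with nodes 1, 2, 3, 4, 5:
  L_0(u) = (u - 2)(u - 3)(u - 4)(u - 5) / 24
  L_1(u) = (u - 1)(u - 3)(u - 4)(u - 5) / -6
  L_2(u) = (u - 1)(u - 2)(u - 4)(u - 5) / 4
  L_3(u) = (u - 1)(u - 2)(u - 3)(u - 5) / -6
  L_4(u) = (u - 1)(u - 2)(u - 3)(u - 4) / 24
Then f(u) = 3·L_0(u) + 2·L_1(u) + 3·L_2(u) + 36·L_3(u) + 155·L_4(u).
Expanding and collecting terms gives f(u) = u^4 - 5u^3 + 6u^2 + u.
Check: f(4) = 36. ✓

f(u) = u^4 - 5u^3 + 6u^2 + u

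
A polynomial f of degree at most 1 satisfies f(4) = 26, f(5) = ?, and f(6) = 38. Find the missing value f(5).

32

The 2 known points determine the degree-1 polynomial uniquely.
Write f(x) = ax + b. Substituting each data point gives a linear system:
  4a + b = 26
  6a + b = 38
Solving the system yields a = 6, b = 2.
So f(x) = 6x + 2.
Then f(5) = 32.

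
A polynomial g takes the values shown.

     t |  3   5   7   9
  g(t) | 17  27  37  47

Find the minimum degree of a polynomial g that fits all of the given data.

Forward differences of the values at t = 3, 5, 7, 9:
  g  : 17  27  37  47
  Δ  : 10  10  10
  Δ^2: 0  0
  Δ^3: 0
The first differences are constant (10) and nonzero, while all higher differences vanish, so the minimal degree is 1.

1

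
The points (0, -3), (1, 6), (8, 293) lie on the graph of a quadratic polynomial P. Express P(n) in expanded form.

Write P(n) = an^2 + bn + c. Substituting each data point gives a linear system:
  c = -3
  a + b + c = 6
  64a + 8b + c = 293
Solving the system yields a = 4, b = 5, c = -3.
So P(n) = 4n^2 + 5n - 3.
Check: P(1) = 6. ✓

P(n) = 4n^2 + 5n - 3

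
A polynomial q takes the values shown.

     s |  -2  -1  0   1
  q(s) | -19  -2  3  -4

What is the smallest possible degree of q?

2

Forward differences of the values at s = -2, -1, 0, 1:
  q  : -19  -2  3  -4
  Δ  : 17  5  -7
  Δ^2: -12  -12
  Δ^3: 0
The second differences are constant (-12) and nonzero, while all higher differences vanish, so the minimal degree is 2.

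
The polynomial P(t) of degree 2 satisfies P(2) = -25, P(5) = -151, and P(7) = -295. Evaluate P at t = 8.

-385

Using the Lagrange interpolation formula with nodes 2, 5, 7:
  L_0(t) = (t - 5)(t - 7) / 15
  L_1(t) = (t - 2)(t - 7) / -6
  L_2(t) = (t - 2)(t - 5) / 10
Then P(t) = -25·L_0(t) - 151·L_1(t) - 295·L_2(t).
Expanding and collecting terms gives P(t) = -6t² - 1.
Evaluating at t = 8: P(8) = -385.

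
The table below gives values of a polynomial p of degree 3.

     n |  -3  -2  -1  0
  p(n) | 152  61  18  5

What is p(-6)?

Write p(n) = an^3 + bn^2 + cn + d. Substituting each data point gives a linear system:
  -27a + 9b - 3c + d = 152
  -8a + 4b - 2c + d = 61
  -a + b - c + d = 18
  d = 5
Solving the system yields a = -3, b = 6, c = -4, d = 5.
So p(n) = -3n^3 + 6n^2 - 4n + 5.
Then p(-6) = 893.

893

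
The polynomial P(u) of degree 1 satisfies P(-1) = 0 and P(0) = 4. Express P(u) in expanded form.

P(u) = 4u + 4

Write P(u) = au + b. Substituting each data point gives a linear system:
  -a + b = 0
  b = 4
Solving the system yields a = 4, b = 4.
So P(u) = 4u + 4.
Check: P(0) = 4. ✓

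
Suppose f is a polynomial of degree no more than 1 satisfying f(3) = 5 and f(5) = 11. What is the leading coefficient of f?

3

Write f(t) = at + b. Substituting each data point gives a linear system:
  3a + b = 5
  5a + b = 11
Solving the system yields a = 3, b = -4.
So f(t) = 3t - 4.
The leading coefficient is 3.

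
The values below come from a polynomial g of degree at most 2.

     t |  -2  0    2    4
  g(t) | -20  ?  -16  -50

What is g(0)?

-6

The 3 known points determine the degree-2 polynomial uniquely.
Write g(t) = at^2 + bt + c. Substituting each data point gives a linear system:
  4a - 2b + c = -20
  4a + 2b + c = -16
  16a + 4b + c = -50
Solving the system yields a = -3, b = 1, c = -6.
So g(t) = -3t^2 + t - 6.
Then g(0) = -6.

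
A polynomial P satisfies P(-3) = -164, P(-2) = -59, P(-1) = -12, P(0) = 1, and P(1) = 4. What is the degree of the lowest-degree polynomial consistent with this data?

Forward differences of the values at n = -3, -2, -1, 0, 1:
  P  : -164  -59  -12  1  4
  Δ  : 105  47  13  3
  Δ^2: -58  -34  -10
  Δ^3: 24  24
  Δ^4: 0
The third differences are constant (24) and nonzero, while all higher differences vanish, so the minimal degree is 3.

3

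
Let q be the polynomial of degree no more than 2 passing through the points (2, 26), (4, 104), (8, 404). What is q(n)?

q(n) = 6n^2 + 3n - 4

Using the Lagrange interpolation formula with nodes 2, 4, 8:
  L_0(n) = (n - 4)(n - 8) / 12
  L_1(n) = (n - 2)(n - 8) / -8
  L_2(n) = (n - 2)(n - 4) / 24
Then q(n) = 26·L_0(n) + 104·L_1(n) + 404·L_2(n).
Expanding and collecting terms gives q(n) = 6n² + 3n - 4.
Check: q(2) = 26. ✓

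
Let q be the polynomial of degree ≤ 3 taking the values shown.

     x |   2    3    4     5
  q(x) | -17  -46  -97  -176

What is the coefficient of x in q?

0

Write q(x) = ax^3 + bx^2 + cx + d. Substituting each data point gives a linear system:
  8a + 4b + 2c + d = -17
  27a + 9b + 3c + d = -46
  64a + 16b + 4c + d = -97
  125a + 25b + 5c + d = -176
Solving the system yields a = -1, b = -2, c = 0, d = -1.
So q(x) = -x³ - 2x² - 1.
The coefficient of x is 0.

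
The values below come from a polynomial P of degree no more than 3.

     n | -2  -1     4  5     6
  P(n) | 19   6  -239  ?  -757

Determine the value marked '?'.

-450

The 4 known points determine the degree-3 polynomial uniquely.
Write P(n) = an^3 + bn^2 + cn + d. Substituting each data point gives a linear system:
  -8a + 4b - 2c + d = 19
  -a + b - c + d = 6
  64a + 16b + 4c + d = -239
  216a + 36b + 6c + d = -757
Solving the system yields a = -3, b = -3, c = -1, d = 5.
So P(n) = -3n^3 - 3n^2 - n + 5.
Then P(5) = -450.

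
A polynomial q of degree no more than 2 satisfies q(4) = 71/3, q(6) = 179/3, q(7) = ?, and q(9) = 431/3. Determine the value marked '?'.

251/3

The 3 known points determine the degree-2 polynomial uniquely.
Write q(x) = ax^2 + bx + c. Substituting each data point gives a linear system:
  16a + 4b + c = 71/3
  36a + 6b + c = 179/3
  81a + 9b + c = 431/3
Solving the system yields a = 2, b = -2, c = -1/3.
So q(x) = 2x² - 2x - 1/3.
Then q(7) = 251/3.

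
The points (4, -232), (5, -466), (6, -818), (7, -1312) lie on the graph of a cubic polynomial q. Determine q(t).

q(t) = -4t^3 + t^2 + t + 4

Write q(t) = at^3 + bt^2 + ct + d. Substituting each data point gives a linear system:
  64a + 16b + 4c + d = -232
  125a + 25b + 5c + d = -466
  216a + 36b + 6c + d = -818
  343a + 49b + 7c + d = -1312
Solving the system yields a = -4, b = 1, c = 1, d = 4.
So q(t) = -4t³ + t² + t + 4.
Check: q(7) = -1312. ✓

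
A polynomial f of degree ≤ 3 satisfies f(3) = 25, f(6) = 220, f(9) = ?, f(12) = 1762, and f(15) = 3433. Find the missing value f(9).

On equispaced nodes a degree-3 polynomial has vanishing fourth forward difference, so
  f(3) - 4·f(6) + 6·f(9) - 4·f(12) + f(15) = 0.
Substituting the known values and solving for f(9):
  6·f(9) = 4470
  f(9) = 745.

745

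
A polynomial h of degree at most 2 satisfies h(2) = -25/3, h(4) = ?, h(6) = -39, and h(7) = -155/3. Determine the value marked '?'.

-59/3

The 3 known points determine the degree-2 polynomial uniquely.
Write h(t) = at^2 + bt + c. Substituting each data point gives a linear system:
  4a + 2b + c = -25/3
  36a + 6b + c = -39
  49a + 7b + c = -155/3
Solving the system yields a = -1, b = 1/3, c = -5.
So h(t) = -t^2 + (1/3)t - 5.
Then h(4) = -59/3.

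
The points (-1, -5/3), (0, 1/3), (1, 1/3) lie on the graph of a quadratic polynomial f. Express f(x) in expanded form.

f(x) = -x^2 + x + 1/3

Using the Lagrange interpolation formula with nodes -1, 0, 1:
  L_0(x) = x(x - 1) / 2
  L_1(x) = (x + 1)(x - 1) / -1
  L_2(x) = (x + 1)x / 2
Then f(x) = -5/3·L_0(x) + 1/3·L_1(x) + 1/3·L_2(x).
Expanding and collecting terms gives f(x) = -x^2 + x + 1/3.
Check: f(1) = 1/3. ✓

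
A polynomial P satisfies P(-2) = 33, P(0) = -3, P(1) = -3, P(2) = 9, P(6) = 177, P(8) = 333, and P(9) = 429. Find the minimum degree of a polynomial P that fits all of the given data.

Divided differences on the nodes -2, 0, 1, 2, 6, 8, 9:
  order 0: 33  -3  -3  9  177  333  429
  order 1: -18  0  12  42  78  96
  order 2: 6  6  6  6  6
  order 3: 0  0  0  0
  order 4: 0  0  0
  order 5: 0  0
  order 6: 0
The order-2 divided differences are all 6 (nonzero) and every higher order vanishes, so the data lies on a polynomial of degree exactly 2.

2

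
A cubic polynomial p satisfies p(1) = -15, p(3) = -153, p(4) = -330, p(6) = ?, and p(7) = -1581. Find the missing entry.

The 4 known points determine the degree-3 polynomial uniquely.
Write p(n) = an^3 + bn^2 + cn + d. Substituting each data point gives a linear system:
  a + b + c + d = -15
  27a + 9b + 3c + d = -153
  64a + 16b + 4c + d = -330
  343a + 49b + 7c + d = -1581
Solving the system yields a = -4, b = -4, c = -1, d = -6.
So p(n) = -4n³ - 4n² - n - 6.
Then p(6) = -1020.

-1020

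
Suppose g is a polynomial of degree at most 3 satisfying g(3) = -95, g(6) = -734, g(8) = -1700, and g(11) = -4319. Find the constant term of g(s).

4

Write g(s) = as^3 + bs^2 + cs + d. Substituting each data point gives a linear system:
  27a + 9b + 3c + d = -95
  216a + 36b + 6c + d = -734
  512a + 64b + 8c + d = -1700
  1331a + 121b + 11c + d = -4319
Solving the system yields a = -3, b = -3, c = 3, d = 4.
So g(s) = -3s³ - 3s² + 3s + 4.
The constant term is 4.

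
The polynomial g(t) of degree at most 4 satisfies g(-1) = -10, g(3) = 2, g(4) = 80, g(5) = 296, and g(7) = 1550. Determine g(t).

Write g(t) = at^4 + bt^3 + ct^2 + dt + e. Substituting each data point gives a linear system:
  a - b + c - d + e = -10
  81a + 27b + 9c + 3d + e = 2
  256a + 64b + 16c + 4d + e = 80
  625a + 125b + 25c + 5d + e = 296
  2401a + 343b + 49c + 7d + e = 1550
Solving the system yields a = 1, b = -2, c = -4, d = 5, e = -4.
So g(t) = t^4 - 2t^3 - 4t^2 + 5t - 4.
Check: g(7) = 1550. ✓

g(t) = t^4 - 2t^3 - 4t^2 + 5t - 4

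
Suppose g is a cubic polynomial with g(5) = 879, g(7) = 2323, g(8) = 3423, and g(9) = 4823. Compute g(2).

Using the Lagrange interpolation formula with nodes 5, 7, 8, 9:
  L_0(n) = (n - 7)(n - 8)(n - 9) / -24
  L_1(n) = (n - 5)(n - 8)(n - 9) / 4
  L_2(n) = (n - 5)(n - 7)(n - 9) / -3
  L_3(n) = (n - 5)(n - 7)(n - 8) / 8
Then g(n) = 879·L_0(n) + 2323·L_1(n) + 3423·L_2(n) + 4823·L_3(n).
Expanding and collecting terms gives g(n) = 6n³ + 6n² - 4n - 1.
Evaluating at n = 2: g(2) = 63.

63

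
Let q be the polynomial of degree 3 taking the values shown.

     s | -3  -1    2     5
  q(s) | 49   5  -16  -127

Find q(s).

Write q(s) = as^3 + bs^2 + cs + d. Substituting each data point gives a linear system:
  -27a + 9b - 3c + d = 49
  -a + b - c + d = 5
  8a + 4b + 2c + d = -16
  125a + 25b + 5c + d = -127
Solving the system yields a = -1, b = 1, c = -5, d = -2.
So q(s) = -s^3 + s^2 - 5s - 2.
Check: q(-1) = 5. ✓

q(s) = -s^3 + s^2 - 5s - 2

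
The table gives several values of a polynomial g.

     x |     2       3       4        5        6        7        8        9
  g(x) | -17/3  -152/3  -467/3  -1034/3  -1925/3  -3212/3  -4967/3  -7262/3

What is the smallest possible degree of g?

Forward differences of the values at x = 2, 3, 4, 5, 6, 7, 8, 9:
  g  : -17/3  -152/3  -467/3  -1034/3  -1925/3  -3212/3  -4967/3  -7262/3
  Δ  : -45  -105  -189  -297  -429  -585  -765
  Δ^2: -60  -84  -108  -132  -156  -180
  Δ^3: -24  -24  -24  -24  -24
  Δ^4: 0  0  0  0
  Δ^5: 0  0  0
  Δ^6: 0  0
  Δ^7: 0
The third differences are constant (-24) and nonzero, while all higher differences vanish, so the minimal degree is 3.

3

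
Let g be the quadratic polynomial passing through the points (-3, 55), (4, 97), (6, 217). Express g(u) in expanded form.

g(u) = 6u^2 + 1

Using the Lagrange interpolation formula with nodes -3, 4, 6:
  L_0(u) = (u - 4)(u - 6) / 63
  L_1(u) = (u + 3)(u - 6) / -14
  L_2(u) = (u + 3)(u - 4) / 18
Then g(u) = 55·L_0(u) + 97·L_1(u) + 217·L_2(u).
Expanding and collecting terms gives g(u) = 6u^2 + 1.
Check: g(4) = 97. ✓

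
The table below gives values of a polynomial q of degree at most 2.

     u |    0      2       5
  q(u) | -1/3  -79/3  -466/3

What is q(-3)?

Using the Lagrange interpolation formula with nodes 0, 2, 5:
  L_0(u) = (u - 2)(u - 5) / 10
  L_1(u) = u(u - 5) / -6
  L_2(u) = u(u - 2) / 15
Then q(u) = -1/3·L_0(u) - 79/3·L_1(u) - 466/3·L_2(u).
Expanding and collecting terms gives q(u) = -6u^2 - u - 1/3.
Evaluating at u = -3: q(-3) = -154/3.

-154/3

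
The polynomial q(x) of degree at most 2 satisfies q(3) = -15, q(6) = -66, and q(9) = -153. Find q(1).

Write q(x) = ax^2 + bx + c. Substituting each data point gives a linear system:
  9a + 3b + c = -15
  36a + 6b + c = -66
  81a + 9b + c = -153
Solving the system yields a = -2, b = 1, c = 0.
So q(x) = -2x² + x.
Then q(1) = -1.

-1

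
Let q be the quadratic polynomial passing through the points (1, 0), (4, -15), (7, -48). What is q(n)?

Write q(n) = an^2 + bn + c. Substituting each data point gives a linear system:
  a + b + c = 0
  16a + 4b + c = -15
  49a + 7b + c = -48
Solving the system yields a = -1, b = 0, c = 1.
So q(n) = -n^2 + 1.
Check: q(4) = -15. ✓

q(n) = -n^2 + 1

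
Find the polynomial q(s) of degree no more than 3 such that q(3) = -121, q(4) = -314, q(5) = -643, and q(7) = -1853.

Write q(s) = as^3 + bs^2 + cs + d. Substituting each data point gives a linear system:
  27a + 9b + 3c + d = -121
  64a + 16b + 4c + d = -314
  125a + 25b + 5c + d = -643
  343a + 49b + 7c + d = -1853
Solving the system yields a = -6, b = 4, c = 1, d = 2.
So q(s) = -6s^3 + 4s^2 + s + 2.
Check: q(3) = -121. ✓

q(s) = -6s^3 + 4s^2 + s + 2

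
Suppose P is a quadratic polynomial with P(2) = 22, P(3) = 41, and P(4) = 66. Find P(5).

Using the Lagrange interpolation formula with nodes 2, 3, 4:
  L_0(n) = (n - 3)(n - 4) / 2
  L_1(n) = (n - 2)(n - 4) / -1
  L_2(n) = (n - 2)(n - 3) / 2
Then P(n) = 22·L_0(n) + 41·L_1(n) + 66·L_2(n).
Expanding and collecting terms gives P(n) = 3n^2 + 4n + 2.
Evaluating at n = 5: P(5) = 97.

97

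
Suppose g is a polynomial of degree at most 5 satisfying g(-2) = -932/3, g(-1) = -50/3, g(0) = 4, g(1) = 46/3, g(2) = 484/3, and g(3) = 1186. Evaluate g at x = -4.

Write g(x) = ax^5 + bx^4 + cx^3 + dx^2 + ex + k. Substituting each data point gives a linear system:
  -32a + 16b - 8c + 4d - 2e + k = -932/3
  -a + b - c + d - e + k = -50/3
  k = 4
  a + b + c + d + e + k = 46/3
  32a + 16b + 8c + 4d + 2e + k = 484/3
  243a + 81b + 27c + 9d + 3e + k = 1186
Solving the system yields a = 6, b = -5, c = 4, d = 1/3, e = 6, k = 4.
So g(x) = 6x⁵ - 5x⁴ + 4x³ + (1/3)x² + 6x + 4.
Then g(-4) = -23084/3.

-23084/3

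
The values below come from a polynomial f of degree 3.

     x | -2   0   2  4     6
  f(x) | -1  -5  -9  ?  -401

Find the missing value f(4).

-109

On equispaced nodes a degree-3 polynomial has vanishing fourth forward difference, so
  f(-2) - 4·f(0) + 6·f(2) - 4·f(4) + f(6) = 0.
Substituting the known values and solving for f(4):
  -4·f(4) = 436
  f(4) = -109.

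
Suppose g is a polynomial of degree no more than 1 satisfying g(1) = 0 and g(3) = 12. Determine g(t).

g(t) = 6t - 6

Write g(t) = at + b. Substituting each data point gives a linear system:
  a + b = 0
  3a + b = 12
Solving the system yields a = 6, b = -6.
So g(t) = 6t - 6.
Check: g(3) = 12. ✓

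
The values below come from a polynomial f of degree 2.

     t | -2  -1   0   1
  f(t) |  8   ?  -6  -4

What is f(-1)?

On equispaced nodes a degree-2 polynomial has vanishing third forward difference, so
  - f(-2) + 3·f(-1) - 3·f(0) + f(1) = 0.
Substituting the known values and solving for f(-1):
  3·f(-1) = -6
  f(-1) = -2.

-2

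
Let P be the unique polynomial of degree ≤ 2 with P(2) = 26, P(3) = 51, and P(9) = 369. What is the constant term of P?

0

Write P(s) = as^2 + bs + c. Substituting each data point gives a linear system:
  4a + 2b + c = 26
  9a + 3b + c = 51
  81a + 9b + c = 369
Solving the system yields a = 4, b = 5, c = 0.
So P(s) = 4s² + 5s.
The constant term is 0.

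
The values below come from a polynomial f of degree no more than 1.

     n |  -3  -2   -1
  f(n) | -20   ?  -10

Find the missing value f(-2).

The 2 known points determine the degree-1 polynomial uniquely.
Write f(n) = an + b. Substituting each data point gives a linear system:
  -3a + b = -20
  -a + b = -10
Solving the system yields a = 5, b = -5.
So f(n) = 5n - 5.
Then f(-2) = -15.

-15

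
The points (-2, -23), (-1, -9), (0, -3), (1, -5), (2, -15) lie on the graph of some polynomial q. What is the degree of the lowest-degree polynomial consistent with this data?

2

Forward differences of the values at u = -2, -1, 0, 1, 2:
  q  : -23  -9  -3  -5  -15
  Δ  : 14  6  -2  -10
  Δ^2: -8  -8  -8
  Δ^3: 0  0
  Δ^4: 0
The second differences are constant (-8) and nonzero, while all higher differences vanish, so the minimal degree is 2.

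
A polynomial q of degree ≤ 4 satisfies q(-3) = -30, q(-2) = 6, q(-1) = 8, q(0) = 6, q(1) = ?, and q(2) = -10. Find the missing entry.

On equispaced nodes a degree-4 polynomial has vanishing fifth forward difference, so
  - q(-3) + 5·q(-2) - 10·q(-1) + 10·q(0) - 5·q(1) + q(2) = 0.
Substituting the known values and solving for q(1):
  -5·q(1) = -30
  q(1) = 6.

6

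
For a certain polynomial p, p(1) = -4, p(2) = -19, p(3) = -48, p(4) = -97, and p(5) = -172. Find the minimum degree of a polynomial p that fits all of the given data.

3

Forward differences of the values at t = 1, 2, 3, 4, 5:
  p  : -4  -19  -48  -97  -172
  Δ  : -15  -29  -49  -75
  Δ^2: -14  -20  -26
  Δ^3: -6  -6
  Δ^4: 0
The third differences are constant (-6) and nonzero, while all higher differences vanish, so the minimal degree is 3.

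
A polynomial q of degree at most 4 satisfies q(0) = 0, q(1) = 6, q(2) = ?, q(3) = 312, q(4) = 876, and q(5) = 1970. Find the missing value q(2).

74

The 5 known points determine the degree-4 polynomial uniquely.
Write q(x) = ax^4 + bx^3 + cx^2 + dx + e. Substituting each data point gives a linear system:
  e = 0
  a + b + c + d + e = 6
  81a + 27b + 9c + 3d + e = 312
  256a + 64b + 16c + 4d + e = 876
  625a + 125b + 25c + 5d + e = 1970
Solving the system yields a = 2, b = 6, c = -1, d = -1, e = 0.
So q(x) = 2x^4 + 6x^3 - x^2 - x.
Then q(2) = 74.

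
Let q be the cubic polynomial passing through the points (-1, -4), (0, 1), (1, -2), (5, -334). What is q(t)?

Write q(t) = at^3 + bt^2 + ct + d. Substituting each data point gives a linear system:
  -a + b - c + d = -4
  d = 1
  a + b + c + d = -2
  125a + 25b + 5c + d = -334
Solving the system yields a = -2, b = -4, c = 3, d = 1.
So q(t) = -2t³ - 4t² + 3t + 1.
Check: q(0) = 1. ✓

q(t) = -2t^3 - 4t^2 + 3t + 1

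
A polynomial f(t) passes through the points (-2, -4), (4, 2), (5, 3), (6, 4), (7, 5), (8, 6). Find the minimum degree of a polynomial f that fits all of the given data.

1

Divided differences on the nodes -2, 4, 5, 6, 7, 8:
  order 0: -4  2  3  4  5  6
  order 1: 1  1  1  1  1
  order 2: 0  0  0  0
  order 3: 0  0  0
  order 4: 0  0
  order 5: 0
The order-1 divided differences are all 1 (nonzero) and every higher order vanishes, so the data lies on a polynomial of degree exactly 1.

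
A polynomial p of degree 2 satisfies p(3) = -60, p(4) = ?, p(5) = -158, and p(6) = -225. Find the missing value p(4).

-103

On equispaced nodes a degree-2 polynomial has vanishing third forward difference, so
  - p(3) + 3·p(4) - 3·p(5) + p(6) = 0.
Substituting the known values and solving for p(4):
  3·p(4) = -309
  p(4) = -103.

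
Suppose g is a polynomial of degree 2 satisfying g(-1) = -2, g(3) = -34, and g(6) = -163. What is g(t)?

Using the Lagrange interpolation formula with nodes -1, 3, 6:
  L_0(t) = (t - 3)(t - 6) / 28
  L_1(t) = (t + 1)(t - 6) / -12
  L_2(t) = (t + 1)(t - 3) / 21
Then g(t) = -2·L_0(t) - 34·L_1(t) - 163·L_2(t).
Expanding and collecting terms gives g(t) = -5t² + 2t + 5.
Check: g(3) = -34. ✓

g(t) = -5t^2 + 2t + 5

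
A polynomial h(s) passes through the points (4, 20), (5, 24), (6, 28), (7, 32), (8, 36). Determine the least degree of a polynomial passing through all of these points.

Forward differences of the values at s = 4, 5, 6, 7, 8:
  h  : 20  24  28  32  36
  Δ  : 4  4  4  4
  Δ^2: 0  0  0
  Δ^3: 0  0
  Δ^4: 0
The first differences are constant (4) and nonzero, while all higher differences vanish, so the minimal degree is 1.

1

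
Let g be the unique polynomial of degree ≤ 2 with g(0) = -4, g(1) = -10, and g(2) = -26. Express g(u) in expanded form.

Using the Lagrange interpolation formula with nodes 0, 1, 2:
  L_0(u) = (u - 1)(u - 2) / 2
  L_1(u) = u(u - 2) / -1
  L_2(u) = u(u - 1) / 2
Then g(u) = -4·L_0(u) - 10·L_1(u) - 26·L_2(u).
Expanding and collecting terms gives g(u) = -5u² - u - 4.
Check: g(2) = -26. ✓

g(u) = -5u^2 - u - 4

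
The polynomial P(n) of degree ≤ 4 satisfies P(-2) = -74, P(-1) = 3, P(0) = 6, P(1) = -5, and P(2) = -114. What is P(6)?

-8250

Write P(n) = an^4 + bn^3 + cn^2 + dn + e. Substituting each data point gives a linear system:
  16a - 8b + 4c - 2d + e = -74
  a - b + c - d + e = 3
  e = 6
  a + b + c + d + e = -5
  16a + 8b + 4c + 2d + e = -114
Solving the system yields a = -6, b = -2, c = -1, d = -2, e = 6.
So P(n) = -6n^4 - 2n^3 - n^2 - 2n + 6.
Then P(6) = -8250.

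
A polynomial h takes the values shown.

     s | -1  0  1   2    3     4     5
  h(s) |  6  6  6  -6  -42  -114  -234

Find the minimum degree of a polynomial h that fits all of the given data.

3

Forward differences of the values at s = -1, 0, 1, 2, 3, 4, 5:
  h  : 6  6  6  -6  -42  -114  -234
  Δ  : 0  0  -12  -36  -72  -120
  Δ^2: 0  -12  -24  -36  -48
  Δ^3: -12  -12  -12  -12
  Δ^4: 0  0  0
  Δ^5: 0  0
  Δ^6: 0
The third differences are constant (-12) and nonzero, while all higher differences vanish, so the minimal degree is 3.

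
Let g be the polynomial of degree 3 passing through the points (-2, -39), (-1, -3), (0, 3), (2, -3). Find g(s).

g(s) = 3s^3 - 6s^2 - 3s + 3

Write g(s) = as^3 + bs^2 + cs + d. Substituting each data point gives a linear system:
  -8a + 4b - 2c + d = -39
  -a + b - c + d = -3
  d = 3
  8a + 4b + 2c + d = -3
Solving the system yields a = 3, b = -6, c = -3, d = 3.
So g(s) = 3s^3 - 6s^2 - 3s + 3.
Check: g(0) = 3. ✓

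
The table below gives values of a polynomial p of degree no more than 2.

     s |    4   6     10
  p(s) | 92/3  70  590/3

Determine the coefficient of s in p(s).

-1/3

Write p(s) = as^2 + bs + c. Substituting each data point gives a linear system:
  16a + 4b + c = 92/3
  36a + 6b + c = 70
  100a + 10b + c = 590/3
Solving the system yields a = 2, b = -1/3, c = 0.
So p(s) = 2s² - (1/3)s.
The coefficient of s is -1/3.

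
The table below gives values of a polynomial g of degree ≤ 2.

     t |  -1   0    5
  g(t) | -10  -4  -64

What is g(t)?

Write g(t) = at^2 + bt + c. Substituting each data point gives a linear system:
  a - b + c = -10
  c = -4
  25a + 5b + c = -64
Solving the system yields a = -3, b = 3, c = -4.
So g(t) = -3t^2 + 3t - 4.
Check: g(-1) = -10. ✓

g(t) = -3t^2 + 3t - 4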